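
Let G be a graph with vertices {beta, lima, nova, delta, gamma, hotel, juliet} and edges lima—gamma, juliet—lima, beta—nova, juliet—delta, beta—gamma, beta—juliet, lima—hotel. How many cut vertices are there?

3

Removing beta increases the component count from 1 to 2, so beta is a cut vertex.
Removing lima increases the component count from 1 to 2, so lima is a cut vertex.
Removing juliet increases the component count from 1 to 2, so juliet is a cut vertex.
By contrast removing nova leaves 1 component; it is not a cut vertex. No other vertex is a cut vertex either.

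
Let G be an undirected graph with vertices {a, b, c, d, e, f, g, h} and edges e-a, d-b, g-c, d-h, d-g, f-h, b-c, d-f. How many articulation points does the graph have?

1

Removing d increases the component count from 2 to 3, so d is a cut vertex.
By contrast removing a leaves 2 components; it is not a cut vertex. No other vertex is a cut vertex either.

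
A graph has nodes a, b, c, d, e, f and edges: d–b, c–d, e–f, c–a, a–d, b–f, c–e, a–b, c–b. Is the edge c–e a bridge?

No

After removing c–e, the path c-b-f-e still connects them, so the edge is not a bridge.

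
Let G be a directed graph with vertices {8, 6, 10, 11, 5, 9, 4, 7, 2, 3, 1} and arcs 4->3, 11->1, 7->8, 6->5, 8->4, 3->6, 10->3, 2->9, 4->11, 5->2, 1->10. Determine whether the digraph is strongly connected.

There is no directed path from 2 to 10, so the graph is not strongly connected.

No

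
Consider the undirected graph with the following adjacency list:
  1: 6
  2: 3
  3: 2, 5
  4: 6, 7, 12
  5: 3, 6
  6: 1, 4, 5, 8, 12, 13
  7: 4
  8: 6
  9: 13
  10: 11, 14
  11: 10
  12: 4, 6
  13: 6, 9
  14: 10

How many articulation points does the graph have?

Removing 3 increases the component count from 2 to 3, so 3 is a cut vertex.
Removing 4 increases the component count from 2 to 3, so 4 is a cut vertex.
Removing 5 increases the component count from 2 to 3, so 5 is a cut vertex.
Likewise 6, 10, 13 are cut vertices.
By contrast removing 7 leaves 2 components; it is not a cut vertex. No other vertex is a cut vertex either.

6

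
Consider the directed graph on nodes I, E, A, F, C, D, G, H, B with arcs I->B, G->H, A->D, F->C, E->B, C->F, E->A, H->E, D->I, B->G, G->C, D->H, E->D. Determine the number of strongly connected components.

2

{A, B, D, E, G, H, I} are all mutually reachable — one SCC of size 7.
{C, F} are all mutually reachable — one SCC of size 2.
That gives 2 strongly connected components.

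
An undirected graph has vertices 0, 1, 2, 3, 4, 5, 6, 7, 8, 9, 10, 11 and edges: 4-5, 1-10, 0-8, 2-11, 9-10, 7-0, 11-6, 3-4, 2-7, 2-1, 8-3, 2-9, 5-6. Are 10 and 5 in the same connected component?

Yes

From 10 we can reach 0, 1, 2, 3, 4, 5, 6, 7, 8, 9, 10, 11, which includes 5.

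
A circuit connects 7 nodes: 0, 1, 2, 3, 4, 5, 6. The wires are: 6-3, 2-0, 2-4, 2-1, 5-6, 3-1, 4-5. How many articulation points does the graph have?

Removing 2 increases the component count from 1 to 2, so 2 is a cut vertex.
By contrast removing 1 leaves 1 component; it is not a cut vertex. No other vertex is a cut vertex either.

1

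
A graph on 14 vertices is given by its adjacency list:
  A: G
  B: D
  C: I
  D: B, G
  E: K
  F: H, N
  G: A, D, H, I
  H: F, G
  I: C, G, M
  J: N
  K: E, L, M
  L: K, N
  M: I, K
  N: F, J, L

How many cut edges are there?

The edges on the cycle N-F-H-G-I-M-K-L-N are not bridges since each lies on that cycle.
But removing C-I disconnects C from I; removing G-D disconnects G from D; removing E-K disconnects E from K; removing D-B disconnects D from B — these are bridges.
In total 6 edges are bridges.

6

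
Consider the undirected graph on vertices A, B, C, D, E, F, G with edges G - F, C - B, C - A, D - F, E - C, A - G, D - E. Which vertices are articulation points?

C

Removing C increases the component count from 1 to 2, so C is a cut vertex.
By contrast removing F leaves 1 component; it is not a cut vertex. No other vertex is a cut vertex either.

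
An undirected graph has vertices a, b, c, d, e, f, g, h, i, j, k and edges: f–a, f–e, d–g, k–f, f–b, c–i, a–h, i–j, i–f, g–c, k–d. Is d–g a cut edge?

After removing d–g, the path d-k-f-i-c-g still connects them, so the edge is not a bridge.

No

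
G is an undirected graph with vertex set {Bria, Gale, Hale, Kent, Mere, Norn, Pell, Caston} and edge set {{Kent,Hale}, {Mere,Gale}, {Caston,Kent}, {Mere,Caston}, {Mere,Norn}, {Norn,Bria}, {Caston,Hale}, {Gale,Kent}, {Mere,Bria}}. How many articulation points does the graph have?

Removing Mere increases the component count from 2 to 3, so Mere is a cut vertex.
By contrast removing Kent leaves 2 components; it is not a cut vertex. No other vertex is a cut vertex either.

1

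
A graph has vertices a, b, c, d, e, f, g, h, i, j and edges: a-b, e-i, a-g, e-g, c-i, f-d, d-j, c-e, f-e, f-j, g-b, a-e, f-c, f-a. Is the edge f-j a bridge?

No

After removing f-j, the path f-d-j still connects them, so the edge is not a bridge.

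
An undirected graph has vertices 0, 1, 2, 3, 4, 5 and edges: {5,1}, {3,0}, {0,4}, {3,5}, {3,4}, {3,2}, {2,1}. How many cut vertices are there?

1

Removing 3 increases the component count from 1 to 2, so 3 is a cut vertex.
By contrast removing 5 leaves 1 component; it is not a cut vertex. No other vertex is a cut vertex either.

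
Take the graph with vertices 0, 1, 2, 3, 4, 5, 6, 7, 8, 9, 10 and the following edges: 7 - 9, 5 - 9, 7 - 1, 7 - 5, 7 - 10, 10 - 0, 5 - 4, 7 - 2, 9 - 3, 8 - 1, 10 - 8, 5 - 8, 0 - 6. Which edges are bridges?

The edges on the cycle 7-10-8-5-7 are not bridges since each lies on that cycle.
But removing 7 - 2 disconnects 7 from 2; removing 0 - 10 disconnects 0 from 10; removing 0 - 6 disconnects 0 from 6; removing 9 - 3 disconnects 9 from 3 — these are bridges.
In total 5 edges are bridges.

0-10, 0-6, 2-7, 3-9, 4-5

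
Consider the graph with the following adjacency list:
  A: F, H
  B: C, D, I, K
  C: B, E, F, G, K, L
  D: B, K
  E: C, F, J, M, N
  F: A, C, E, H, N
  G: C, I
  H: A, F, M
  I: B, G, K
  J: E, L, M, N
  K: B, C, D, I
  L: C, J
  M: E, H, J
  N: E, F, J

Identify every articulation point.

C

Removing C increases the component count from 1 to 2, so C is a cut vertex.
By contrast removing D leaves 1 component; it is not a cut vertex. No other vertex is a cut vertex either.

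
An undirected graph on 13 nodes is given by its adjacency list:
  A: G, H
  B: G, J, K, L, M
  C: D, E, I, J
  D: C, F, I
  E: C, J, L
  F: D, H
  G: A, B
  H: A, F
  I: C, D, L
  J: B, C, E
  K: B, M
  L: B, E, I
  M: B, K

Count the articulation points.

1

Removing B increases the component count from 1 to 2, so B is a cut vertex.
By contrast removing G leaves 1 component; it is not a cut vertex. No other vertex is a cut vertex either.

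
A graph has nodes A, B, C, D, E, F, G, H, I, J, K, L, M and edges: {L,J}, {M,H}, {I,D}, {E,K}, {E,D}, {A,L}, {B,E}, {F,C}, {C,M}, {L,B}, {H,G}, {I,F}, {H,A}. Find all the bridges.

E-K, G-H, J-L

The edges on the cycle I-F-C-M-H-A-L-B-E-D-I are not bridges since each lies on that cycle.
But removing G—H disconnects G from H; removing E—K disconnects E from K; removing J—L disconnects J from L — these are bridges.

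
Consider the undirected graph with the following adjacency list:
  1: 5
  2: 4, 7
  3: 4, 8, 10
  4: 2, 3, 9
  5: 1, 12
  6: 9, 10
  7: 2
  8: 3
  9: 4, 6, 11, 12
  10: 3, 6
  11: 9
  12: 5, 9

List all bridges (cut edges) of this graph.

The edges on the cycle 9-4-3-10-6-9 are not bridges since each lies on that cycle.
But removing 7-2 disconnects 7 from 2; removing 5-12 disconnects 5 from 12; removing 9-12 disconnects 9 from 12; removing 5-1 disconnects 5 from 1 — these are bridges.
In total 7 edges are bridges.

1-5, 11-9, 12-5, 12-9, 2-4, 2-7, 3-8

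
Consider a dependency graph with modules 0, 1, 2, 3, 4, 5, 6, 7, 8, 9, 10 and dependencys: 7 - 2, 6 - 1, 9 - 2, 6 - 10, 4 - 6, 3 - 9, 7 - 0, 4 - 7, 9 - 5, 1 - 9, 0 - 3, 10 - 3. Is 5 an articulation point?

Deleting 5 leaves 2 components (was 2), so 5 is not a cut vertex.

No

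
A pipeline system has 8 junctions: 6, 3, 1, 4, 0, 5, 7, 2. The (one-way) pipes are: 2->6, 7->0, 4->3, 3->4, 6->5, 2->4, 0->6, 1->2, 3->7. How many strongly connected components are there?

7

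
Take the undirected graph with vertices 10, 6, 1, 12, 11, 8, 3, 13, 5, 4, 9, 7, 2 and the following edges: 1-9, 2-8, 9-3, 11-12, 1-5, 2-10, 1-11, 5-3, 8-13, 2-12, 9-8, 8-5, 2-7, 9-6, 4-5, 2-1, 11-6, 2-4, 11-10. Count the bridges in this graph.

The edges on the cycle 2-1-11-10-2 are not bridges since each lies on that cycle.
But removing 13-8 disconnects 13 from 8; removing 7-2 disconnects 7 from 2 — these are bridges.
That makes 2 bridges.

2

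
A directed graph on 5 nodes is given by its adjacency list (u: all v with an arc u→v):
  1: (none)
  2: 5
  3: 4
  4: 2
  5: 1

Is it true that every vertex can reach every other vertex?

There is no directed path from 1 to 3, so the graph is not strongly connected.

No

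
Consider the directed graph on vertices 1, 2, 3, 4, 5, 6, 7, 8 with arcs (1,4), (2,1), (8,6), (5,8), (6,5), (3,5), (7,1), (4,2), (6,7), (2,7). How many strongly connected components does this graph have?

3

{1, 2, 4, 7} are all mutually reachable — one SCC of size 4.
{5, 6, 8} are all mutually reachable — one SCC of size 3.
{3} is an SCC by itself.
That gives 3 strongly connected components.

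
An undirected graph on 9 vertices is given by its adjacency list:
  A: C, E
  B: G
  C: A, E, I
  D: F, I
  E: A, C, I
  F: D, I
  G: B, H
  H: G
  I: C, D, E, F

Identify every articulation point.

Removing G increases the component count from 2 to 3, so G is a cut vertex.
Removing I increases the component count from 2 to 3, so I is a cut vertex.
By contrast removing F leaves 2 components; it is not a cut vertex. No other vertex is a cut vertex either.

G, I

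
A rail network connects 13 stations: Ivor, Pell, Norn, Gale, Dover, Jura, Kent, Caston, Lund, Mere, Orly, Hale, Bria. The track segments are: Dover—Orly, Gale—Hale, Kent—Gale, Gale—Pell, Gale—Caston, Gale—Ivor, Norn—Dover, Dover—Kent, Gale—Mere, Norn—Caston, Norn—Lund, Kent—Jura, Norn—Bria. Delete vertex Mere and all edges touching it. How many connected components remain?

1

With Mere gone, the remaining components are: {Bria, Gale, Hale, Ivor, Jura, Kent, Lund, Norn, Orly, Pell, Dover, Caston}.
That is 1 component.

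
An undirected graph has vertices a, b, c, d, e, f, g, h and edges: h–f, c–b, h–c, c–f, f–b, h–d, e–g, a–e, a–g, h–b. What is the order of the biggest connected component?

Starting from a we can reach a, e, g. That is one component of size 3.
Starting from b we can reach b, c, d, f, h. That is one component of size 5.
The largest has 5 vertices.

5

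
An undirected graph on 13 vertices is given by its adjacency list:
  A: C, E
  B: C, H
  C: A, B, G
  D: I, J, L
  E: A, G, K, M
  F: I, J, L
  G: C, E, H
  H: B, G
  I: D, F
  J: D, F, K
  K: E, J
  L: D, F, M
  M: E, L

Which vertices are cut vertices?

E

Removing E increases the component count from 1 to 2, so E is a cut vertex.
By contrast removing I leaves 1 component; it is not a cut vertex. No other vertex is a cut vertex either.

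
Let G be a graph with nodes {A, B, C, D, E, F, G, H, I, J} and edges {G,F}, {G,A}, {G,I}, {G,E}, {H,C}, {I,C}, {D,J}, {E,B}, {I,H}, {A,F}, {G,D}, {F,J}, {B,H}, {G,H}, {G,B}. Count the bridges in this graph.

0

The edges on the cycle G-D-J-F-G are not bridges since each lies on that cycle.
Every edge lies on some cycle, so there are no bridges.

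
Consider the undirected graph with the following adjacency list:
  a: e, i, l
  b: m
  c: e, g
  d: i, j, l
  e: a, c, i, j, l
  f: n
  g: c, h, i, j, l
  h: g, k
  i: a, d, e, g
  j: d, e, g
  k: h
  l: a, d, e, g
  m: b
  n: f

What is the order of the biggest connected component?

Starting from b we can reach b, m. That is one component of size 2.
Starting from f we can reach f, n. That is one component of size 2.
Starting from a we can reach a, c, d, e, g, h, i, j, k, l. That is one component of size 10.
The largest has 10 vertices.

10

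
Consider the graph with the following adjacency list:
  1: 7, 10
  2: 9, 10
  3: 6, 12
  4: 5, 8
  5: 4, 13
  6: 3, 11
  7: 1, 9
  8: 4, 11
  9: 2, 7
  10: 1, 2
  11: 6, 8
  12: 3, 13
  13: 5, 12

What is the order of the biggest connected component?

8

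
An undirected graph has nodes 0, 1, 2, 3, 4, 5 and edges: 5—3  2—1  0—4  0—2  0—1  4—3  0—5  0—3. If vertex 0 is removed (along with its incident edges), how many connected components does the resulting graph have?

2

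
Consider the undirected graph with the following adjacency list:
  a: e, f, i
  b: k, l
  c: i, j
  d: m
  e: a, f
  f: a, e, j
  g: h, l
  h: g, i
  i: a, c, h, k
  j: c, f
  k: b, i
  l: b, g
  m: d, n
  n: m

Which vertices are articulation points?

Removing i increases the component count from 2 to 3, so i is a cut vertex.
Removing m increases the component count from 2 to 3, so m is a cut vertex.
By contrast removing n leaves 2 components; it is not a cut vertex. No other vertex is a cut vertex either.

i, m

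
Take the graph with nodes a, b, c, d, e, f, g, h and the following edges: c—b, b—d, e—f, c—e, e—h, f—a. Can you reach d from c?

Yes

From c we can reach a, b, c, d, e, f, h, which includes d.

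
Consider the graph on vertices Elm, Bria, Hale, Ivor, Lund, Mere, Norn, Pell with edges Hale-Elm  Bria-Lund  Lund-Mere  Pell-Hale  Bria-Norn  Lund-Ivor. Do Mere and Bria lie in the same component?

Yes

From Mere we can reach Bria, Ivor, Lund, Mere, Norn, which includes Bria.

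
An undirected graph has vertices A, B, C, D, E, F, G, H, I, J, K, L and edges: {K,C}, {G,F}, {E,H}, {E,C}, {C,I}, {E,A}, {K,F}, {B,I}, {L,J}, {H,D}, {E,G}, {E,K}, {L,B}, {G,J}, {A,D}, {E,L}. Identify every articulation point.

E

Removing E increases the component count from 1 to 2, so E is a cut vertex.
By contrast removing J leaves 1 component; it is not a cut vertex. No other vertex is a cut vertex either.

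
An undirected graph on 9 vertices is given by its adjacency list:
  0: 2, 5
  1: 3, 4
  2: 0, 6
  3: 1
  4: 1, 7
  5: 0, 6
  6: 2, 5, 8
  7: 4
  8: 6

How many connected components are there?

Starting from 1 we can reach 1, 3, 4, 7. That is one component of size 4.
Starting from 0 we can reach 0, 2, 5, 6, 8. That is one component of size 5.
Total: 2 components.

2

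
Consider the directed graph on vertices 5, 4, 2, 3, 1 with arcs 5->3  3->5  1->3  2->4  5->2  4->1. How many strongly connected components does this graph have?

1

{1, 2, 3, 4, 5} are all mutually reachable — one SCC of size 5.
That gives 1 strongly connected component.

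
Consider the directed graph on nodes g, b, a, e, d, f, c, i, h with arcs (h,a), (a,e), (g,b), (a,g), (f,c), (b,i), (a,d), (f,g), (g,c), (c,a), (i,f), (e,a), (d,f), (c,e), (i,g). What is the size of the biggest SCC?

8

{a, b, c, d, e, f, g, i} are all mutually reachable — one SCC of size 8.
{h} is an SCC by itself.
The largest has 8 vertices.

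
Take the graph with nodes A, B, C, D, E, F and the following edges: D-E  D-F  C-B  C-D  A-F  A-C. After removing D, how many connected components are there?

2

With D gone, the remaining components are: {E}; {A, B, C, F}.
That is 2 components.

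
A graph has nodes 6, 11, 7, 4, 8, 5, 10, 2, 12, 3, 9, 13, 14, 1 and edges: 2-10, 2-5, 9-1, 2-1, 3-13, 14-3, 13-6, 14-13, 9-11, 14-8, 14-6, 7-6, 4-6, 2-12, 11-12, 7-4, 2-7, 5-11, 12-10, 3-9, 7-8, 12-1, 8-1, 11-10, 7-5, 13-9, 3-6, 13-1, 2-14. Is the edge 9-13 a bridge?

After removing 9-13, the path 9-3-13 still connects them, so the edge is not a bridge.

No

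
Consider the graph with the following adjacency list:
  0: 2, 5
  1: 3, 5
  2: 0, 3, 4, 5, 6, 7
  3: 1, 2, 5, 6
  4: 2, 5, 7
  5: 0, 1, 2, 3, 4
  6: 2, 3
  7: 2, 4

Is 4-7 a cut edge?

After removing 4-7, the path 4-2-7 still connects them, so the edge is not a bridge.

No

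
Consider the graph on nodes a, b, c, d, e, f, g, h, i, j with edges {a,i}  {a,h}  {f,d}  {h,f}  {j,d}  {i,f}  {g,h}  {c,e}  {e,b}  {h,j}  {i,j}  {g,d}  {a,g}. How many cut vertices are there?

1

Removing e increases the component count from 2 to 3, so e is a cut vertex.
By contrast removing b leaves 2 components; it is not a cut vertex. No other vertex is a cut vertex either.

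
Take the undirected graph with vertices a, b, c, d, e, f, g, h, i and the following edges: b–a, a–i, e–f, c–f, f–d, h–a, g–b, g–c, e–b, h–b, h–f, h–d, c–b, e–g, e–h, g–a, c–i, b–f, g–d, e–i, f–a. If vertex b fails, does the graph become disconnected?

Deleting b leaves 1 component (was 1) (its neighbors a, c, e, f, g, h remain connected to each other), so b is not a cut vertex.

No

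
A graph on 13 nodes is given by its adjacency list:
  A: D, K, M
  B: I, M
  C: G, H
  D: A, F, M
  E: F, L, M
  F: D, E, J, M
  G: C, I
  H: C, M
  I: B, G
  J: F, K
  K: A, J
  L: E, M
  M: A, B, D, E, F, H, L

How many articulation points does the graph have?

1

Removing M increases the component count from 1 to 2, so M is a cut vertex.
By contrast removing H leaves 1 component; it is not a cut vertex. No other vertex is a cut vertex either.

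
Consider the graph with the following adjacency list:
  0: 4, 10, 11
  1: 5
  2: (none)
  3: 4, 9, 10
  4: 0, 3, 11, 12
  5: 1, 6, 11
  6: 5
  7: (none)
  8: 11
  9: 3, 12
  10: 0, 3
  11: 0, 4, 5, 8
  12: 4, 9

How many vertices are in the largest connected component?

2 is isolated — a component by itself.
7 is isolated — a component by itself.
Starting from 0 we can reach 0, 1, 3, 4, 5, 6, 8, 9, 10, 11, 12. That is one component of size 11.
The largest has 11 vertices.

11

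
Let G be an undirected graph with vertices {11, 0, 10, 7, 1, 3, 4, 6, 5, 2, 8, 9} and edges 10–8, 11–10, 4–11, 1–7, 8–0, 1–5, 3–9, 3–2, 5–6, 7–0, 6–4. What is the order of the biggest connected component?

9

Starting from 2 we can reach 2, 3, 9. That is one component of size 3.
Starting from 0 we can reach 0, 1, 4, 5, 6, 7, 8, 10, 11. That is one component of size 9.
The largest has 9 vertices.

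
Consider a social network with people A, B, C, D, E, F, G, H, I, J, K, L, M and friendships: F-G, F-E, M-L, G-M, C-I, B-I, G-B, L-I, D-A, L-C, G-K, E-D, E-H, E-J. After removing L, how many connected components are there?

1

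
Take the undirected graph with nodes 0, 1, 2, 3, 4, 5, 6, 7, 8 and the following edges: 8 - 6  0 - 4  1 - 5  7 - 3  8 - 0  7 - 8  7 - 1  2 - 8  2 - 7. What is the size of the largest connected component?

9

Starting from 0 we can reach 0, 1, 2, 3, 4, 5, 6, 7, 8. That is one component of size 9.
The largest has 9 vertices.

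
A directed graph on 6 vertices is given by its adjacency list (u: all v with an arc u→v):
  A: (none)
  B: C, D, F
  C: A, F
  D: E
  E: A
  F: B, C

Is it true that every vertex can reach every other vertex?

No

There is no directed path from A to F, so the graph is not strongly connected.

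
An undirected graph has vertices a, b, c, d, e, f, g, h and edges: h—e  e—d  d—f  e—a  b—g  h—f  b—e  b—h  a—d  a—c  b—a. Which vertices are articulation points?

Removing a increases the component count from 1 to 2, so a is a cut vertex.
Removing b increases the component count from 1 to 2, so b is a cut vertex.
By contrast removing c leaves 1 component; it is not a cut vertex. No other vertex is a cut vertex either.

a, b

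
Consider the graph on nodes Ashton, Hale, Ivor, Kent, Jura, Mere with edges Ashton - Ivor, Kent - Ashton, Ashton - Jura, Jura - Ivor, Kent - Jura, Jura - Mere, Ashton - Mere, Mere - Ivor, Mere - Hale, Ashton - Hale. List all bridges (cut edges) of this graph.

The edges on the cycle Ashton-Mere-Hale-Ashton are not bridges since each lies on that cycle.
Every edge lies on some cycle, so there are no bridges.

none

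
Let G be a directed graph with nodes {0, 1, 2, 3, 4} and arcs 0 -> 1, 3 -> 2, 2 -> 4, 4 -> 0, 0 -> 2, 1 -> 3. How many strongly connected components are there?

1

{0, 1, 2, 3, 4} are all mutually reachable — one SCC of size 5.
That gives 1 strongly connected component.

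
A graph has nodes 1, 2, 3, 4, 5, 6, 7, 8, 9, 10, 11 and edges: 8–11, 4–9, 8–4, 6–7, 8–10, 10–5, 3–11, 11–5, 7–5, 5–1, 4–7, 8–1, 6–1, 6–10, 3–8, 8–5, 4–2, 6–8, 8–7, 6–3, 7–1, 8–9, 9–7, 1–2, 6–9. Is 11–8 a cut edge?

After removing 11–8, the path 11-3-8 still connects them, so the edge is not a bridge.

No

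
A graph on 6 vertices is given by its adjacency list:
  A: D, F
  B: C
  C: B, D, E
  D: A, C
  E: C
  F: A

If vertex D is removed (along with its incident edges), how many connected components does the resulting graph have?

With D gone, the remaining components are: {A, F}; {B, C, E}.
That is 2 components.

2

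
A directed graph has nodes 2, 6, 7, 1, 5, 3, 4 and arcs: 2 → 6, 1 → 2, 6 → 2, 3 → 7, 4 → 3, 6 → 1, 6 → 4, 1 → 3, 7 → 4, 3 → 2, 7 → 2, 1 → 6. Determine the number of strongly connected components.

2

{1, 2, 3, 4, 6, 7} are all mutually reachable — one SCC of size 6.
{5} is an SCC by itself.
That gives 2 strongly connected components.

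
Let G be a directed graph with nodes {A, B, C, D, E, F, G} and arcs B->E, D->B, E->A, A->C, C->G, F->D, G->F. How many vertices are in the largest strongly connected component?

{A, B, C, D, E, F, G} are all mutually reachable — one SCC of size 7.
The largest has 7 vertices.

7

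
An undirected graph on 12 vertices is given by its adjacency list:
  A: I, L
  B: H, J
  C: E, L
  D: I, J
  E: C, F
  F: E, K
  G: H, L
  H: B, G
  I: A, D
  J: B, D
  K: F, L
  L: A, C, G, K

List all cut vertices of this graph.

L

Removing L increases the component count from 1 to 2, so L is a cut vertex.
By contrast removing D leaves 1 component; it is not a cut vertex. No other vertex is a cut vertex either.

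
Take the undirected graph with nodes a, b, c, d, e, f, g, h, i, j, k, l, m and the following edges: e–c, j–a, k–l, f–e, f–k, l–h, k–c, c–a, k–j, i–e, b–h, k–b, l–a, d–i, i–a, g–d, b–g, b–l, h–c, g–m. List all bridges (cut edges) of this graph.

g-m

The edges on the cycle b-g-d-i-a-l-b are not bridges since each lies on that cycle.
But removing m–g disconnects m from g — this is a bridge.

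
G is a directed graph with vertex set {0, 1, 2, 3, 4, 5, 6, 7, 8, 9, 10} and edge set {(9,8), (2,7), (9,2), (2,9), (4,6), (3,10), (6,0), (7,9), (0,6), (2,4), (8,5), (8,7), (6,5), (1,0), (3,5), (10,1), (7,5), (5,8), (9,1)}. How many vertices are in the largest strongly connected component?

{0, 1, 2, 4, 5, 6, 7, 8, 9} are all mutually reachable — one SCC of size 9.
{3} is an SCC by itself.
{10} is an SCC by itself.
The largest has 9 vertices.

9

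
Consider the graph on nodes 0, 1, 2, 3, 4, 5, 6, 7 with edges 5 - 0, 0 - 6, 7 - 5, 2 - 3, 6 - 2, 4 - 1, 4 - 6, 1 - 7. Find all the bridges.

2-3, 2-6

The edges on the cycle 4-1-7-5-0-6-4 are not bridges since each lies on that cycle.
But removing 2 - 3 disconnects 2 from 3; removing 6 - 2 disconnects 6 from 2 — these are bridges.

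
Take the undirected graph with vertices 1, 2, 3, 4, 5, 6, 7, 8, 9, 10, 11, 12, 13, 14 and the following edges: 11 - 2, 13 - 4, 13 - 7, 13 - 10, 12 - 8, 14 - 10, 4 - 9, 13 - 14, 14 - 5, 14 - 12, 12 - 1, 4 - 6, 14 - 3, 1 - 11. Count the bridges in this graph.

The edges on the cycle 13-14-10-13 are not bridges since each lies on that cycle.
But removing 4 - 6 disconnects 4 from 6; removing 11 - 2 disconnects 11 from 2; removing 14 - 5 disconnects 14 from 5; removing 14 - 3 disconnects 14 from 3 — these are bridges.
In total 11 edges are bridges.

11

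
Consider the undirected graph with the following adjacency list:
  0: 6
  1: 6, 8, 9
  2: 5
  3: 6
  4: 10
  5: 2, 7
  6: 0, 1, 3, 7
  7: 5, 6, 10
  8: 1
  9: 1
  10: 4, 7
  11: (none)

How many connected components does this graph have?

2

11 is isolated — a component by itself.
Starting from 0 we can reach 0, 1, 2, 3, 4, 5, 6, 7, 8, 9, 10. That is one component of size 11.
Total: 2 components.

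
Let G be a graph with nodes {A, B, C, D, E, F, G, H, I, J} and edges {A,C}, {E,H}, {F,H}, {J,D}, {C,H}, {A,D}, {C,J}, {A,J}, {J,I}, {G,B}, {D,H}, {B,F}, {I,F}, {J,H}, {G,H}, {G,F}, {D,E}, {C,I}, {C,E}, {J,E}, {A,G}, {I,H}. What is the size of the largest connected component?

Starting from A we can reach A, B, C, D, E, F, G, H, I, J. That is one component of size 10.
The largest has 10 vertices.

10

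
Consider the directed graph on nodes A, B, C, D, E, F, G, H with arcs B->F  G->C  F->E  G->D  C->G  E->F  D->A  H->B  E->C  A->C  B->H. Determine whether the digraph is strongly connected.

No

There is no directed path from A to B, so the graph is not strongly connected.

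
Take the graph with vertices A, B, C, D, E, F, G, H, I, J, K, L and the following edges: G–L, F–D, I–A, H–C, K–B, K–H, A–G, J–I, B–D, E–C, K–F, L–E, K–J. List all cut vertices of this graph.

K

Removing K increases the component count from 1 to 2, so K is a cut vertex.
By contrast removing E leaves 1 component; it is not a cut vertex. No other vertex is a cut vertex either.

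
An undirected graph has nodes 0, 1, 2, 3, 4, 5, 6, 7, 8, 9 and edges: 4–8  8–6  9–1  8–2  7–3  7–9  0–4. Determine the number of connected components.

5 is isolated — a component by itself.
Starting from 1 we can reach 1, 3, 7, 9. That is one component of size 4.
Starting from 0 we can reach 0, 2, 4, 6, 8. That is one component of size 5.
Total: 3 components.

3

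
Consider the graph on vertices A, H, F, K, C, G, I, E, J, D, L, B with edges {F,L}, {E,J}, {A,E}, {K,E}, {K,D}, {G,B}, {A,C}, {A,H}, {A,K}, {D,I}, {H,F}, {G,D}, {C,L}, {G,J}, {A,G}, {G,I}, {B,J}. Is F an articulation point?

No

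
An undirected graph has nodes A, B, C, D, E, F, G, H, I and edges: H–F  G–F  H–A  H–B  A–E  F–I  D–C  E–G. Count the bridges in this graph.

3

The edges on the cycle H-A-E-G-F-H are not bridges since each lies on that cycle.
But removing F–I disconnects F from I; removing C–D disconnects C from D; removing H–B disconnects H from B — these are bridges.
That makes 3 bridges.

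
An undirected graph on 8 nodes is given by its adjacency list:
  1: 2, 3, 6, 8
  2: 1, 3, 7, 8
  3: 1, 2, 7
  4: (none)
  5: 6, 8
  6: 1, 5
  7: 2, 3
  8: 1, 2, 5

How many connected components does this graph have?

4 is isolated — a component by itself.
Starting from 1 we can reach 1, 2, 3, 5, 6, 7, 8. That is one component of size 7.
Total: 2 components.

2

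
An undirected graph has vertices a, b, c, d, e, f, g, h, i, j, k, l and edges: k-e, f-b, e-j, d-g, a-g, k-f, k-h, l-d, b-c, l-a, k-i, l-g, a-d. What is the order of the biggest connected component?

8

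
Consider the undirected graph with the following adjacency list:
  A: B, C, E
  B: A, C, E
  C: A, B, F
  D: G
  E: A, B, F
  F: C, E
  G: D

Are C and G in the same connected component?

No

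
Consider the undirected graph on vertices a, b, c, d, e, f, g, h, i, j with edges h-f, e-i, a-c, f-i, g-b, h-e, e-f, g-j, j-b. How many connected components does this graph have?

d is isolated — a component by itself.
Starting from a we can reach a, c. That is one component of size 2.
Starting from b we can reach b, g, j. That is one component of size 3.
Starting from e we can reach e, f, h, i. That is one component of size 4.
Total: 4 components.

4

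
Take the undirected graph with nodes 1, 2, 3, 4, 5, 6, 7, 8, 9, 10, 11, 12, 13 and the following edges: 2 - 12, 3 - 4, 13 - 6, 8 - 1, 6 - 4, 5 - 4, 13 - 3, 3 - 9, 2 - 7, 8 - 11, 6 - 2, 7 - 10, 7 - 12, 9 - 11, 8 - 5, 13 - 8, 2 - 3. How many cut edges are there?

The edges on the cycle 2-7-12-2 are not bridges since each lies on that cycle.
But removing 8 - 1 disconnects 8 from 1; removing 10 - 7 disconnects 10 from 7 — these are bridges.
That makes 2 bridges.

2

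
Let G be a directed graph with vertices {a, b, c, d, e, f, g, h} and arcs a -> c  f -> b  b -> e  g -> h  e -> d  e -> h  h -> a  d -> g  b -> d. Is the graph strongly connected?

No

There is no directed path from e to b, so the graph is not strongly connected.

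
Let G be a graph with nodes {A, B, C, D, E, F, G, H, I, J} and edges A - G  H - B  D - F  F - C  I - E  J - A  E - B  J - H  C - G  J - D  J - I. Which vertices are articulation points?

J

Removing J increases the component count from 1 to 2, so J is a cut vertex.
By contrast removing C leaves 1 component; it is not a cut vertex. No other vertex is a cut vertex either.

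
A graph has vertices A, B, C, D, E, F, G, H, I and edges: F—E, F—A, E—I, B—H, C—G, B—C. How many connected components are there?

3

D is isolated — a component by itself.
Starting from A we can reach A, E, F, I. That is one component of size 4.
Starting from B we can reach B, C, G, H. That is one component of size 4.
Total: 3 components.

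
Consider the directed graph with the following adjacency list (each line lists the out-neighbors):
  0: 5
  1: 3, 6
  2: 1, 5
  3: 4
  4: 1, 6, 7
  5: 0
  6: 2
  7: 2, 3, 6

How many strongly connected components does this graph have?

{1, 2, 3, 4, 6, 7} are all mutually reachable — one SCC of size 6.
{0, 5} are all mutually reachable — one SCC of size 2.
That gives 2 strongly connected components.

2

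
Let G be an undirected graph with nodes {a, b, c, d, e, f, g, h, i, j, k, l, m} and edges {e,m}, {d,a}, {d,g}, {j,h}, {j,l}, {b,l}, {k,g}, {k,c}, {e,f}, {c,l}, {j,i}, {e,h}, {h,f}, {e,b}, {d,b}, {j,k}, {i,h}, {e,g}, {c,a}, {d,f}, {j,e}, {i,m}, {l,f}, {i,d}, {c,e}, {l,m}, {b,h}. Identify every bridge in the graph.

none

The edges on the cycle i-d-b-h-i are not bridges since each lies on that cycle.
Every edge lies on some cycle, so there are no bridges.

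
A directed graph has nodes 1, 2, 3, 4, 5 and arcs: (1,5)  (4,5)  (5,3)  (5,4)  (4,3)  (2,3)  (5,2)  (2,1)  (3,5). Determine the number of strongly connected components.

1

{1, 2, 3, 4, 5} are all mutually reachable — one SCC of size 5.
That gives 1 strongly connected component.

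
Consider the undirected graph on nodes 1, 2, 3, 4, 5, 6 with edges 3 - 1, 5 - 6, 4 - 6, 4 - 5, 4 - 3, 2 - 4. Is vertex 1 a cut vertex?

No

Deleting 1 leaves 1 component (was 1), so 1 is not a cut vertex.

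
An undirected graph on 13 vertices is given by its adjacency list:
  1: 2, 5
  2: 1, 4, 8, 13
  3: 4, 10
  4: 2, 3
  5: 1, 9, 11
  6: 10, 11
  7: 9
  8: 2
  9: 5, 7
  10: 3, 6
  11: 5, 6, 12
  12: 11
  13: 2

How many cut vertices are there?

4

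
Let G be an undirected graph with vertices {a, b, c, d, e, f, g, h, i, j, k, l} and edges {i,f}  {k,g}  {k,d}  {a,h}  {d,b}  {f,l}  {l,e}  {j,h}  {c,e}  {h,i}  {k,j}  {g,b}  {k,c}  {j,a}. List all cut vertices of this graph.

k

Removing k increases the component count from 1 to 2, so k is a cut vertex.
By contrast removing e leaves 1 component; it is not a cut vertex. No other vertex is a cut vertex either.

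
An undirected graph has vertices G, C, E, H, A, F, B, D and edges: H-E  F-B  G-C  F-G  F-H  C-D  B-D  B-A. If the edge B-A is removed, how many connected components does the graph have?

2

Before removal there is 1 component.
B-A is a bridge — removing it separates B's side from A's side.
After removal: 2 components.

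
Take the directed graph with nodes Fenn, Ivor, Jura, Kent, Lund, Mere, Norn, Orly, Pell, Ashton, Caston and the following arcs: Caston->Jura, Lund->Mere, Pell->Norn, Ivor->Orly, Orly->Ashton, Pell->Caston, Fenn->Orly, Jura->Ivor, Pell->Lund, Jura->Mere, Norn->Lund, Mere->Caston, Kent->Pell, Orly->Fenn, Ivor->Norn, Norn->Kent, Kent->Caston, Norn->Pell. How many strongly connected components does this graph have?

3

{Ivor, Jura, Kent, Lund, Mere, Norn, Pell, Caston} are all mutually reachable — one SCC of size 8.
{Fenn, Orly} are all mutually reachable — one SCC of size 2.
{Ashton} is an SCC by itself.
That gives 3 strongly connected components.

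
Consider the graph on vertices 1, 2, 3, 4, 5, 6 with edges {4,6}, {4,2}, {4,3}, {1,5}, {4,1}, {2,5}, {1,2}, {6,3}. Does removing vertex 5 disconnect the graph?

No

Deleting 5 leaves 1 component (was 1) (its neighbors 1, 2 remain connected to each other), so 5 is not a cut vertex.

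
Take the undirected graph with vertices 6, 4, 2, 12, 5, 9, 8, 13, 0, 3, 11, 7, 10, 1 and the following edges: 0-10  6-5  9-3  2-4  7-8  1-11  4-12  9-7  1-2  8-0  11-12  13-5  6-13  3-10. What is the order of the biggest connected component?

Starting from 5 we can reach 5, 6, 13. That is one component of size 3.
Starting from 1 we can reach 1, 2, 4, 11, 12. That is one component of size 5.
Starting from 0 we can reach 0, 3, 7, 8, 9, 10. That is one component of size 6.
The largest has 6 vertices.

6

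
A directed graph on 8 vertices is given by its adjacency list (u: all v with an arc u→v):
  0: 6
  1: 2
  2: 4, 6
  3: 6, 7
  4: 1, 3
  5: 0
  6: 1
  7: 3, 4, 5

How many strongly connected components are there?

{0, 1, 2, 3, 4, 5, 6, 7} are all mutually reachable — one SCC of size 8.
That gives 1 strongly connected component.

1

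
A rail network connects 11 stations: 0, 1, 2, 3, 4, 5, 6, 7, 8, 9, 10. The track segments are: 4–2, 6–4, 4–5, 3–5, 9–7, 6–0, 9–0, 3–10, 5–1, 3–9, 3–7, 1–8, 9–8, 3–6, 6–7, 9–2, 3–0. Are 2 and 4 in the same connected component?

Yes

From 2 we can reach 0, 1, 2, 3, 4, 5, 6, 7, 8, 9, 10, which includes 4.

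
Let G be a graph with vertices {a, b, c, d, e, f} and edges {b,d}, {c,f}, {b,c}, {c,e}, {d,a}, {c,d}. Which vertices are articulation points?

Removing c increases the component count from 1 to 3, so c is a cut vertex.
Removing d increases the component count from 1 to 2, so d is a cut vertex.
By contrast removing b leaves 1 component; it is not a cut vertex. No other vertex is a cut vertex either.

c, d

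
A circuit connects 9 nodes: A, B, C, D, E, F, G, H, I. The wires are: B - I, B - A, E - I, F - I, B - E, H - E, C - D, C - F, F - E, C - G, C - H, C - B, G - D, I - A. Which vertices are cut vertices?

C

Removing C increases the component count from 1 to 2, so C is a cut vertex.
By contrast removing B leaves 1 component; it is not a cut vertex. No other vertex is a cut vertex either.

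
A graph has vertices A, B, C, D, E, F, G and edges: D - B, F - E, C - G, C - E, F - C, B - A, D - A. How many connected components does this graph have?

2

Starting from A we can reach A, B, D. That is one component of size 3.
Starting from C we can reach C, E, F, G. That is one component of size 4.
Total: 2 components.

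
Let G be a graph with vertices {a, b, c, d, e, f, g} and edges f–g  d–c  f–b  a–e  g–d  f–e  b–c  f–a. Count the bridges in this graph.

0

The edges on the cycle f-a-e-f are not bridges since each lies on that cycle.
Every edge lies on some cycle, so there are no bridges.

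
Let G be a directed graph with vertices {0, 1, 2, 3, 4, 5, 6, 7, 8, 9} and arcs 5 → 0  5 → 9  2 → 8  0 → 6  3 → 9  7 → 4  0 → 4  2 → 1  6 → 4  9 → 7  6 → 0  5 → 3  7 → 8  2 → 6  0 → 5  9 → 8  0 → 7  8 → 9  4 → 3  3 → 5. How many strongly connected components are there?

{0, 3, 4, 5, 6, 7, 8, 9} are all mutually reachable — one SCC of size 8.
{2} is an SCC by itself.
{1} is an SCC by itself.
That gives 3 strongly connected components.

3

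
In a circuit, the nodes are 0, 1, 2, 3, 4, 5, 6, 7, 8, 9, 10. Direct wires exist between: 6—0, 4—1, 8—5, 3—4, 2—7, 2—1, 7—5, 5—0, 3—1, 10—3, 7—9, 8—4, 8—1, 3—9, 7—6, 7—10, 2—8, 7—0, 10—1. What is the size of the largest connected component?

11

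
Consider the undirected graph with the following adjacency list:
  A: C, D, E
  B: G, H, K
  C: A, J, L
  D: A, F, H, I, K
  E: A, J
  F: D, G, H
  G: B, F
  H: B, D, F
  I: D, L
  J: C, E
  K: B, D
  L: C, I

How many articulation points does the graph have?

1

Removing D increases the component count from 1 to 2, so D is a cut vertex.
By contrast removing E leaves 1 component; it is not a cut vertex. No other vertex is a cut vertex either.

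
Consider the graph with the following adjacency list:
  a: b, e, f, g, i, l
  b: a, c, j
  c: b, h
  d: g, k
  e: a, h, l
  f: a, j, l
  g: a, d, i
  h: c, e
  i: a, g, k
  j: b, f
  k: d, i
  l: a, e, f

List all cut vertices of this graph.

Removing a increases the component count from 1 to 2, so a is a cut vertex.
By contrast removing h leaves 1 component; it is not a cut vertex. No other vertex is a cut vertex either.

a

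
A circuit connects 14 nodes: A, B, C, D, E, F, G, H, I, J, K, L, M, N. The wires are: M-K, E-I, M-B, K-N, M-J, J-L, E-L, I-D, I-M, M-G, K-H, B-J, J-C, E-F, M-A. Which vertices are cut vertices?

Removing E increases the component count from 1 to 2, so E is a cut vertex.
Removing I increases the component count from 1 to 2, so I is a cut vertex.
Removing J increases the component count from 1 to 2, so J is a cut vertex.
Likewise K, M are cut vertices.
By contrast removing B leaves 1 component; it is not a cut vertex. No other vertex is a cut vertex either.

E, I, J, K, M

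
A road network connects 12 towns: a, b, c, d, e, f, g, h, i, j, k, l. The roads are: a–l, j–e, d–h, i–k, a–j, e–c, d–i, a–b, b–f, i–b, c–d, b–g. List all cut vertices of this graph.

Removing a increases the component count from 1 to 2, so a is a cut vertex.
Removing b increases the component count from 1 to 3, so b is a cut vertex.
Removing d increases the component count from 1 to 2, so d is a cut vertex.
Likewise i is a cut vertex.
By contrast removing g leaves 1 component; it is not a cut vertex. No other vertex is a cut vertex either.

a, b, d, i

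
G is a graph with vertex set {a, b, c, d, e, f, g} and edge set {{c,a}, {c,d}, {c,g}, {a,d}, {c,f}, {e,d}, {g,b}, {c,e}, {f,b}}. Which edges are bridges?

The edges on the cycle c-g-b-f-c are not bridges since each lies on that cycle.
Every edge lies on some cycle, so there are no bridges.

none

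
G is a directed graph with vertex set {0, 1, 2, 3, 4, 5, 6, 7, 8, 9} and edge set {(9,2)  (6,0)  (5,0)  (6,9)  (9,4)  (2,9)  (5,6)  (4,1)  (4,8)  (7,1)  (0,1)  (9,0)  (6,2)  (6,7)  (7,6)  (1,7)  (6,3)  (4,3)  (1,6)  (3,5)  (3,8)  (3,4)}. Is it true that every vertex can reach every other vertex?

No

There is no directed path from 8 to 0, so the graph is not strongly connected.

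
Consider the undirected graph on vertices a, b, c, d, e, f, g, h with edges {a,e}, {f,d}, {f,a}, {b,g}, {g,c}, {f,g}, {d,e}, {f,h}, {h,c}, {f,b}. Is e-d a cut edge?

After removing e-d, the path e-a-f-d still connects them, so the edge is not a bridge.

No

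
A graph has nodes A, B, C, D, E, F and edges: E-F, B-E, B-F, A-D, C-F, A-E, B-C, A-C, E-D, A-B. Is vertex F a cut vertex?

No

Deleting F leaves 1 component (was 1) (its neighbors B, C, E remain connected to each other), so F is not a cut vertex.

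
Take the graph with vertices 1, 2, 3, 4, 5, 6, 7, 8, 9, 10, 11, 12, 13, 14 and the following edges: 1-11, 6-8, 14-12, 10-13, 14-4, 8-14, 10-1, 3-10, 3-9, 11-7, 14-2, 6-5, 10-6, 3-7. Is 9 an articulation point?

No

Deleting 9 leaves 1 component (was 1), so 9 is not a cut vertex.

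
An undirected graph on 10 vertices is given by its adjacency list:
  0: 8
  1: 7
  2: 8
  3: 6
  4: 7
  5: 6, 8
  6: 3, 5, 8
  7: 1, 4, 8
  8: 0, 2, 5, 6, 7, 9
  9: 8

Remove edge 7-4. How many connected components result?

2

Before removal there is 1 component.
7-4 is a bridge — removing it separates 7's side from 4's side.
After removal: 2 components.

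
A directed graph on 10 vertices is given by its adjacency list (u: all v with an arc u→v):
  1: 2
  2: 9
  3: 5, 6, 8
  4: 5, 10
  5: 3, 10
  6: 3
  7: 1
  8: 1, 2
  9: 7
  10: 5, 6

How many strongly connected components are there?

4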